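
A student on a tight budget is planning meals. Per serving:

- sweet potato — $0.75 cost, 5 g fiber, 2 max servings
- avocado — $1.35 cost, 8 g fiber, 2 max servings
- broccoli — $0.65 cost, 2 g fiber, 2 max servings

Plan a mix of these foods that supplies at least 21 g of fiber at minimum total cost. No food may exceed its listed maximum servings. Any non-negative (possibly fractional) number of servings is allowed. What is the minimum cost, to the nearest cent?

Cost per g of fiber: sweet potato $0.1500, avocado $0.1688, broccoli $0.3250.
Take 2 servings of sweet potato: +10.0 g fiber for $1.50 (total $1.50, still need 11.0 g).
Take 1.375 servings of avocado: +11.0 g fiber for $1.86 (total $3.36, still need 0.0 g).
Greedy by cheapest-per-g is optimal for a single linear constraint, so the minimum cost is $3.36.

$3.36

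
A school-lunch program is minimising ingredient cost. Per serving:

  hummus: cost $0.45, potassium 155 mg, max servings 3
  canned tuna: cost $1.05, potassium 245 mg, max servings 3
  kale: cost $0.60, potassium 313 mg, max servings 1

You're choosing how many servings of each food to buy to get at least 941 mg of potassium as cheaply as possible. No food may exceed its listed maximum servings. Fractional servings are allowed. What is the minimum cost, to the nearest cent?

$2.65

Cost per mg of potassium: kale $0.0019, hummus $0.0029, canned tuna $0.0043.
Take 1 serving of kale: +313.0 mg potassium for $0.60 (total $0.60, still need 628.0 mg).
Take 3 servings of hummus: +465.0 mg potassium for $1.35 (total $1.95, still need 163.0 mg).
Take 0.6653 servings of canned tuna: +163.0 mg potassium for $0.70 (total $2.65, still need 0.0 mg).
Greedy by cheapest-per-mg is optimal for a single linear constraint, so the minimum cost is $2.65.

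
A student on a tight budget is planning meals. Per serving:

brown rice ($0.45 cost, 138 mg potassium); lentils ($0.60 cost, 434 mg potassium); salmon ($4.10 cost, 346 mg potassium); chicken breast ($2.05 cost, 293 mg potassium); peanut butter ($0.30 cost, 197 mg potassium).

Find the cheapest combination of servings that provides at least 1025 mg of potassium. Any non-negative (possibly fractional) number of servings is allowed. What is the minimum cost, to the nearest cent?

$1.42

Cost per mg of potassium: lentils $0.0014, peanut butter $0.0015, brown rice $0.0033, chicken breast $0.0070, salmon $0.0118.
With no serving limits, use only lentils: 1025 mg / 434 mg = 2.362 servings × $0.60 = $1.42.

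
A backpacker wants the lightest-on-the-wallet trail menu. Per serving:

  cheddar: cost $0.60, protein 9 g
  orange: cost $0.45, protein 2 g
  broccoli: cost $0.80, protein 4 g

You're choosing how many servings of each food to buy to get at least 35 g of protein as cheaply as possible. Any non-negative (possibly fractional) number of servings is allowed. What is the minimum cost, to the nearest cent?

Cost per g of protein: cheddar $0.0667, broccoli $0.2000, orange $0.2250.
With no serving limits, use only cheddar: 35 g / 9 g = 3.889 servings × $0.60 = $2.33.

$2.33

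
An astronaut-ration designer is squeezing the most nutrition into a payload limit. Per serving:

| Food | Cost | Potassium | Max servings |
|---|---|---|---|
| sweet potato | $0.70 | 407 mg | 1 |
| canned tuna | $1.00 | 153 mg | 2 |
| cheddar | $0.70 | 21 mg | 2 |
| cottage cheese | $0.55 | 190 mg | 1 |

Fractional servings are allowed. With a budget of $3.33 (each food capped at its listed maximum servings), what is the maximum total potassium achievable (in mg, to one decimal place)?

Potassium per dollar: sweet potato 581.4, cottage cheese 345.5, canned tuna 153, cheddar 30.
Take 1 serving of sweet potato: spends $0.70, +407.0 mg potassium (running total 407.0 mg).
Take 1 serving of cottage cheese: spends $0.55, +190.0 mg potassium (running total 597.0 mg).
Take 2 servings of canned tuna: spends $2.00, +306.0 mg potassium (running total 903.0 mg).
Take 0.1143 servings of cheddar: spends $0.08, +2.4 mg potassium (running total 905.4 mg).
Filling greedily by potassium-per-dollar is optimal for one linear limit, giving 905.4 mg.

905.4 mg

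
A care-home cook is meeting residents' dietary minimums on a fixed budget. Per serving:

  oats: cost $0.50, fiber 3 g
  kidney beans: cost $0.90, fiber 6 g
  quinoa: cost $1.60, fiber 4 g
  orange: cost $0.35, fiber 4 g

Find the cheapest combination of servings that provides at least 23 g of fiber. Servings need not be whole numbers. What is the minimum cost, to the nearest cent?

$2.01

Cost per g of fiber: orange $0.0875, kidney beans $0.1500, oats $0.1667, quinoa $0.4000.
With no serving limits, use only orange: 23 g / 4 g = 5.75 servings × $0.35 = $2.01.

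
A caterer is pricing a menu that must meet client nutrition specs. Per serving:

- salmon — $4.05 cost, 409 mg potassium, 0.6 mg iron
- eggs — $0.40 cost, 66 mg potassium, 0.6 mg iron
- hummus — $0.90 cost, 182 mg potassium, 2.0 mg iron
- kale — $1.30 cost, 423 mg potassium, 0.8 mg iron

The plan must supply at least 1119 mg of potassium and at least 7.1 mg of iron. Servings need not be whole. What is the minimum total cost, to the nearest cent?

A basic optimal solution has at most two foods positive. Try each food alone and each pair with both targets met exactly.
salmon only: max(1119/409, 7.1/0.6) = 11.83 servings → $47.92.
eggs only: max(1119/66, 7.1/0.6) = 16.95 servings → $6.78.
hummus only: max(1119/182, 7.1/2.0) = 6.148 servings → $5.53.
kale only: max(1119/423, 7.1/0.8) = 8.875 servings → $11.54.
salmon + eggs with both tight: 0.9854 servings and 10.85 servings → $8.33.
salmon + hummus with both tight: 1.334 servings and 3.15 servings → $8.24.
salmon + kale with both targets exact would need a negative amount; discard.
eggs + hummus: the both-tight solution has a negative serving — not a feasible corner.
eggs + kale with both tight: 10.49 servings and 1.009 servings → $5.51.
hummus + kale with both tight: 3.01 servings and 1.35 servings → $4.46.
The minimum over all feasible corners is $4.46.

$4.46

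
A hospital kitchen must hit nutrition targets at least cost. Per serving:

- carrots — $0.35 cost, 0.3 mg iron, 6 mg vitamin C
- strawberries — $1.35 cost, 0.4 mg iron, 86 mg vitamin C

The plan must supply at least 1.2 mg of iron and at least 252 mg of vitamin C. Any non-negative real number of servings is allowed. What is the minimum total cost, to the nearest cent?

carrots only: max(1.2/0.3, 252/6) = 42 servings → $14.70.
strawberries only: max(1.2/0.4, 252/86) = 3 servings → $4.05.
carrots + strawberries with both tight: 0.1026 servings and 2.923 servings → $3.98.
Cheapest feasible corner: $3.98.

$3.98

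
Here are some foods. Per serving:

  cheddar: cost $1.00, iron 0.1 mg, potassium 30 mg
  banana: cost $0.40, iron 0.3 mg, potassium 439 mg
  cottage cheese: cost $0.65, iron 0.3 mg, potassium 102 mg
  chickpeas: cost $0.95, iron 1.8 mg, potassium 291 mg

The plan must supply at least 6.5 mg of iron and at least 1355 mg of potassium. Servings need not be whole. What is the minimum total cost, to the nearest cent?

$3.62

For a min-cost LP with two ≥-constraints, a basic feasible solution has at most two positive variables.
cheddar only: max(6.5/0.1, 1355/30) = 65 servings → $65.00.
banana only: max(6.5/0.3, 1355/439) = 21.67 servings → $8.67.
cottage cheese only: max(6.5/0.3, 1355/102) = 21.67 servings → $14.08.
chickpeas only: max(6.5/1.8, 1355/291) = 4.656 servings → $4.42.
cheddar + banana with both targets exact would need a negative amount; discard.
cheddar + cottage cheese: intersection lies outside the first quadrant.
cheddar + chickpeas with both tight: 21.99 servings and 2.39 servings → $24.26.
banana + cottage cheese: intersection lies outside the first quadrant.
banana + chickpeas with both tight: 0.7789 servings and 3.481 servings → $3.62.
cottage cheese + chickpeas with both tight: 5.685 servings and 2.664 servings → $6.23.
The minimum over all feasible corners is $3.62.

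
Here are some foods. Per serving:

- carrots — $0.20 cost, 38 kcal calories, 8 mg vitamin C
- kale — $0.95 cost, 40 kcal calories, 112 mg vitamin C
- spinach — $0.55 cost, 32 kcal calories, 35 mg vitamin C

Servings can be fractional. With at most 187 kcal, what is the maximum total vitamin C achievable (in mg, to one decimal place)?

Vitamin C per kcal: kale 2.8, spinach 1.094, carrots 0.2105.
With no serving limits, spend the whole calories allowance on kale: 187 kcal / 40 kcal × 112 mg = 523.6 mg.

523.6 mg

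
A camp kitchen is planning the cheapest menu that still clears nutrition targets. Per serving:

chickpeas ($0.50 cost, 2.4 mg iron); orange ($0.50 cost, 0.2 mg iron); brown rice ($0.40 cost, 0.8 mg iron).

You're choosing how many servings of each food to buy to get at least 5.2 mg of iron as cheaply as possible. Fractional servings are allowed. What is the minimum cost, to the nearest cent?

Cost per mg of iron: chickpeas $0.2083, brown rice $0.5000, orange $2.5000.
With no serving limits, use only chickpeas: 5.2 mg / 2.4 mg = 2.167 servings × $0.50 = $1.08.

$1.08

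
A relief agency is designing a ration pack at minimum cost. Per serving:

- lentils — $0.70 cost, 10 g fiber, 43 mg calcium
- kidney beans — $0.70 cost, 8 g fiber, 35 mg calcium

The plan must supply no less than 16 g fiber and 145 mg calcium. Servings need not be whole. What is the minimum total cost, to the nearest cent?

$2.36

lentils only: max(16/10, 145/43) = 3.372 servings → $2.36.
kidney beans only: max(16/8, 145/35) = 4.143 servings → $2.90.
lentils + kidney beans with both targets exact would need a negative amount; discard.
Cheapest feasible corner: $2.36.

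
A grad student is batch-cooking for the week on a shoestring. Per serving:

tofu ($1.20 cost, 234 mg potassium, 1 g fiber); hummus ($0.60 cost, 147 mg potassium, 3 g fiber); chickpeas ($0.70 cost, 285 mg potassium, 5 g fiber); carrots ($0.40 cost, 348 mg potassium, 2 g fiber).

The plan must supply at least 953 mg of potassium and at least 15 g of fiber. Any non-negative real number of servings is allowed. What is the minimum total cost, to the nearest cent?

The cheapest plan sits at a corner of the feasible region — with two constraints it uses at most two foods.
tofu only: max(953/234, 15/1) = 15 servings → $18.00.
hummus only: max(953/147, 15/3) = 6.483 servings → $3.89.
chickpeas only: max(953/285, 15/5) = 3.344 servings → $2.34.
carrots only: max(953/348, 15/2) = 7.5 servings → $3.00.
tofu + hummus with both tight: 1.178 servings and 4.607 servings → $4.18.
tofu + chickpeas with both tight: 0.5537 servings and 2.889 servings → $2.69.
tofu + carrots: the both-tight solution has a negative serving — not a feasible corner.
hummus + chickpeas: the both-tight solution has a negative serving — not a feasible corner.
hummus + carrots with both tight: 4.419 servings and 0.872 servings → $3.00.
chickpeas + carrots with both tight: 2.832 servings and 0.4188 servings → $2.15.
The minimum over all feasible corners is $2.15.

$2.15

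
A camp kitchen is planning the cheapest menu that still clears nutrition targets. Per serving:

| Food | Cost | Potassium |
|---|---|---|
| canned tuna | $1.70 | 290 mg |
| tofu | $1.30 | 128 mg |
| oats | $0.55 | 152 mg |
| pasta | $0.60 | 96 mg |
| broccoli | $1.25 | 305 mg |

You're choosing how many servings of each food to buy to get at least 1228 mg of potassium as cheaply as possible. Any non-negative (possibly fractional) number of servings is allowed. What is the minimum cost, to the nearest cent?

$4.44

Cost per mg of potassium: oats $0.0036, broccoli $0.0041, canned tuna $0.0059, pasta $0.0063, tofu $0.0102.
With no serving limits, use only oats: 1228 mg / 152 mg = 8.079 servings × $0.55 = $4.44.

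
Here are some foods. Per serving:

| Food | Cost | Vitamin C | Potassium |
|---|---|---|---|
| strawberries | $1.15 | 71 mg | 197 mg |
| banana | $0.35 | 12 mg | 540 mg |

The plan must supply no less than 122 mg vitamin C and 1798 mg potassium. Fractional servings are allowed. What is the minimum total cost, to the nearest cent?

$2.42

An LP optimum is at a vertex; with two nutrient constraints at most two foods are used. Check each candidate.
strawberries only: max(122/71, 1798/197) = 9.127 servings → $10.50.
banana only: max(122/12, 1798/540) = 10.17 servings → $3.56.
strawberries + banana with both tight: 1.231 servings and 2.88 servings → $2.42.
Cheapest feasible corner: $2.42.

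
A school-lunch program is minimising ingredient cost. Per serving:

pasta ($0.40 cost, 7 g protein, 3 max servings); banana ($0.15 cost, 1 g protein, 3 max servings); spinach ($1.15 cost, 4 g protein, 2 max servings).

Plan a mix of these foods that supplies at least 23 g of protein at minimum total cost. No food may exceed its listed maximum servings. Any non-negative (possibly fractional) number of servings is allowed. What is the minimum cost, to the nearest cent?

Cost per g of protein: pasta $0.0571, banana $0.1500, spinach $0.2875.
Take 3 servings of pasta: +21.0 g protein for $1.20 (total $1.20, still need 2.0 g).
Take 2 servings of banana: +2.0 g protein for $0.30 (total $1.50, still need 0.0 g).
Greedy by cheapest-per-g is optimal for a single linear constraint, so the minimum cost is $1.50.

$1.50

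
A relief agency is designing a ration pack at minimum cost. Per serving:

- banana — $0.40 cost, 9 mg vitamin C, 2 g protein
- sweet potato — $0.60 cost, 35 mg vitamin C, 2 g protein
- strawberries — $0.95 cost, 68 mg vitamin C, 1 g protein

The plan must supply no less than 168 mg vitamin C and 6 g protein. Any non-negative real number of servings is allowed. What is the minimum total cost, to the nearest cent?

Two binding constraints pin down two serving amounts, so the optimal mix uses at most two foods. The candidates are each food alone (scaled to the tighter of vitamin C/protein) and each pair with both constraints tight.
banana only: max(168/9, 6/2) = 18.67 servings → $7.47.
sweet potato only: max(168/35, 6/2) = 4.8 servings → $2.88.
strawberries only: max(168/68, 6/1) = 6 servings → $5.70.
banana + sweet potato with both targets exact would need a negative amount; discard.
banana + strawberries with both tight: 1.89 servings and 2.22 servings → $2.87.
sweet potato + strawberries with both tight: 2.376 servings and 1.248 servings → $2.61.
So the least-cost plan costs $2.61.

$2.61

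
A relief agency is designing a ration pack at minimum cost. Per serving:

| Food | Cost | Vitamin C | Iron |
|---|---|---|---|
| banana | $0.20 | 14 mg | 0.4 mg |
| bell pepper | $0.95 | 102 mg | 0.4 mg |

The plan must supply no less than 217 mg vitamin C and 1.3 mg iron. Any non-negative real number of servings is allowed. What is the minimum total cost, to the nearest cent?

$2.11

With two linear requirements the optimum uses one or two foods; enumerate the corners.
banana only: max(217/14, 1.3/0.4) = 15.5 servings → $3.10.
bell pepper only: max(217/102, 1.3/0.4) = 3.25 servings → $3.09.
banana + bell pepper with both tight: 1.301 servings and 1.949 servings → $2.11.
So the least-cost plan costs $2.11.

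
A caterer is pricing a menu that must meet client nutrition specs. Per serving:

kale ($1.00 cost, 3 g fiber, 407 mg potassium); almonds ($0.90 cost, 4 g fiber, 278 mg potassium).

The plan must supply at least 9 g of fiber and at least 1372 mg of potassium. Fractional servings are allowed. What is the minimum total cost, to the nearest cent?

$3.37

For a min-cost LP with two ≥-constraints, a basic feasible solution has at most two positive variables.
kale only: max(9/3, 1372/407) = 3.371 servings → $3.37.
almonds only: max(9/4, 1372/278) = 4.935 servings → $4.44.
kale + almonds with both targets exact would need a negative amount; discard.
Cheapest feasible corner: $3.37.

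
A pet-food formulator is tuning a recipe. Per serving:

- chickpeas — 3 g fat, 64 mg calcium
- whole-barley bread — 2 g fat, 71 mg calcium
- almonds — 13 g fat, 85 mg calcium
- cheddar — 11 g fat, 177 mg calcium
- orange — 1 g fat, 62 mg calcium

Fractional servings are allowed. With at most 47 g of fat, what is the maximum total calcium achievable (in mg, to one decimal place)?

2914.0 mg

Calcium per g fat: orange 62, whole-barley bread 35.5, chickpeas 21.33, cheddar 16.09, almonds 6.538.
With no serving limits, spend the whole fat allowance on orange: 47 g / 1 g × 62 mg = 2914.0 mg.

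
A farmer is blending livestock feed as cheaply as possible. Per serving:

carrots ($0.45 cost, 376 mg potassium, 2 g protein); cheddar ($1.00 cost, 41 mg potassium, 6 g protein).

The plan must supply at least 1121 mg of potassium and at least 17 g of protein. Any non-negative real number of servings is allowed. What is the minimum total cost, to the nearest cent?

Minimising a linear cost over {potassium ≥ 1121, protein ≥ 17, servings ≥ 0} — the optimum is at a vertex, using one or two foods.
carrots only: max(1121/376, 17/2) = 8.5 servings → $3.83.
cheddar only: max(1121/41, 17/6) = 27.34 servings → $27.34.
carrots + cheddar with both tight: 2.773 servings and 1.909 servings → $3.16.
Cheapest feasible corner: $3.16.

$3.16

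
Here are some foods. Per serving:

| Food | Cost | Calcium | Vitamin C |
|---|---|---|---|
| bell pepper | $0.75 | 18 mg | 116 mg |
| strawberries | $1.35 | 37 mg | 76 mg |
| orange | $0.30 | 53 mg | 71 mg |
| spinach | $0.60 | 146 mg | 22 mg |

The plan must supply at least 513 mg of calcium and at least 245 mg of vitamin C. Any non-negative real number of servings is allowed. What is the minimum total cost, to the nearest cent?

bell pepper only: max(513/18, 245/116) = 28.5 servings → $21.38.
strawberries only: max(513/37, 245/76) = 13.86 servings → $18.72.
orange only: max(513/53, 245/71) = 9.679 servings → $2.90.
spinach only: max(513/146, 245/22) = 11.14 servings → $6.68.
bell pepper + strawberries: intersection lies outside the first quadrant.
bell pepper + orange with both targets exact would need a negative amount; discard.
bell pepper + spinach with both tight: 1.48 servings and 3.331 servings → $3.11.
strawberries + orange: intersection lies outside the first quadrant.
strawberries + spinach with both tight: 2.381 servings and 2.91 servings → $4.96.
orange + spinach with both tight: 2.661 servings and 2.548 servings → $2.33.
The minimum over all feasible corners is $2.33.

$2.33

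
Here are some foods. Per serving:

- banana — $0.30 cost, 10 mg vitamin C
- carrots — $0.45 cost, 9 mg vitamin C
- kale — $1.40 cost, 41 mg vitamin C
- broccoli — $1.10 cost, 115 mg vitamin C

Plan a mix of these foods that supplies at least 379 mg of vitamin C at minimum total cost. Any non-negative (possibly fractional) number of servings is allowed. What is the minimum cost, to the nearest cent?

Cost per mg of vitamin C: broccoli $0.0096, banana $0.0300, kale $0.0341, carrots $0.0500.
With no serving limits, use only broccoli: 379 mg / 115 mg = 3.296 servings × $1.10 = $3.63.

$3.63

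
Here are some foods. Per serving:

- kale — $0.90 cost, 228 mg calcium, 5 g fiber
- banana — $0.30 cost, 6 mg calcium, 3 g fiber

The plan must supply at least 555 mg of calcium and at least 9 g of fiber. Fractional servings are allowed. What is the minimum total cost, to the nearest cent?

$2.19

kale only: max(555/228, 9/5) = 2.434 servings → $2.19.
banana only: max(555/6, 9/3) = 92.5 servings → $27.75.
kale + banana: the both-tight solution has a negative serving — not a feasible corner.
Cheapest feasible corner: $2.19.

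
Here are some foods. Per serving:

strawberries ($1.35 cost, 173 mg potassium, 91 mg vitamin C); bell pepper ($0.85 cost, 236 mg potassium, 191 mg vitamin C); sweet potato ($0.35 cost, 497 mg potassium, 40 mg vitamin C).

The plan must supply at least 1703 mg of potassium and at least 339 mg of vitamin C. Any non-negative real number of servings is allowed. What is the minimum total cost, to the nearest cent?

$2.00

An LP optimum is at a vertex; with two nutrient constraints at most two foods are used. Check each candidate.
strawberries only: max(1703/173, 339/91) = 9.844 servings → $13.29.
bell pepper only: max(1703/236, 339/191) = 7.216 servings → $6.13.
sweet potato only: max(1703/497, 339/40) = 8.475 servings → $2.97.
strawberries + bell pepper with both targets exact would need a negative amount; discard.
strawberries + sweet potato with both tight: 2.62 servings and 2.515 servings → $4.42.
bell pepper + sweet potato with both tight: 1.174 servings and 2.869 servings → $2.00.
So the least-cost plan costs $2.00.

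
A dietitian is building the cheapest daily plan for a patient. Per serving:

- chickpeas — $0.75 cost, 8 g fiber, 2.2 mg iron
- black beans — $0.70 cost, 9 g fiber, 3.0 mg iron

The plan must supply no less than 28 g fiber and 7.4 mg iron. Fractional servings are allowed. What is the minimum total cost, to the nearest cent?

$2.18

A basic optimal solution has at most two foods positive. Try each food alone and each pair with both targets met exactly.
chickpeas only: max(28/8, 7.4/2.2) = 3.5 servings → $2.62.
black beans only: max(28/9, 7.4/3.0) = 3.111 servings → $2.18.
chickpeas + black beans: the both-tight solution has a negative serving — not a feasible corner.
Cheapest feasible corner: $2.18.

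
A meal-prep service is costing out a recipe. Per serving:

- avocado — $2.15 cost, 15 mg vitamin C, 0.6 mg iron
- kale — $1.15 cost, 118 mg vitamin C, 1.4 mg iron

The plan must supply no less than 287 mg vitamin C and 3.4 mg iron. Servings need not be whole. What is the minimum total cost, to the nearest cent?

$2.80

For a min-cost LP with two ≥-constraints, a basic feasible solution has at most two positive variables.
avocado only: max(287/15, 3.4/0.6) = 19.13 servings → $41.14.
kale only: max(287/118, 3.4/1.4) = 2.432 servings → $2.80.
avocado + kale: intersection lies outside the first quadrant.
The minimum over all feasible corners is $2.80.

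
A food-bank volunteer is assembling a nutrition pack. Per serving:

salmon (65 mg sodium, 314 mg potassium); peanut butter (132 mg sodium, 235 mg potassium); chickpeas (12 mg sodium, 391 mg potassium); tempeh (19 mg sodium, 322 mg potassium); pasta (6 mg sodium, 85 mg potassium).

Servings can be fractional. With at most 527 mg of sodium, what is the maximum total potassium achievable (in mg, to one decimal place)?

Potassium per mg sodium: chickpeas 32.58, tempeh 16.95, pasta 14.17, salmon 4.831, peanut butter 1.78.
With no serving limits, spend the whole sodium allowance on chickpeas: 527 mg / 12 mg × 391 mg = 17171.4 mg.

17171.4 mg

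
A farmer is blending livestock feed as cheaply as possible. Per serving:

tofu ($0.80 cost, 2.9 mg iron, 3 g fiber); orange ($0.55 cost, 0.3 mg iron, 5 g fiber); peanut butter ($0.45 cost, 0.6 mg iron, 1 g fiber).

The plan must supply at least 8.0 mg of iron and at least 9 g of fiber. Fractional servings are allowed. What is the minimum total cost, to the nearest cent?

tofu only: max(8.0/2.9, 9/3) = 3 servings → $2.40.
orange only: max(8.0/0.3, 9/5) = 26.67 servings → $14.67.
peanut butter only: max(8.0/0.6, 9/1) = 13.33 servings → $6.00.
tofu + orange with both tight: 2.743 servings and 0.1544 servings → $2.28.
tofu + peanut butter with both tight: 2.364 servings and 1.909 servings → $2.75.
orange + peanut butter with both targets exact would need a negative amount; discard.
Cheapest feasible corner: $2.28.

$2.28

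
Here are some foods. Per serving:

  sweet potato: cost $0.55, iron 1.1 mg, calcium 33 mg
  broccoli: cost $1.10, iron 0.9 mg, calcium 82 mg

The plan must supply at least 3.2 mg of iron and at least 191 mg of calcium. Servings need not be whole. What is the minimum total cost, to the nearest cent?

$2.72

sweet potato only: max(3.2/1.1, 191/33) = 5.788 servings → $3.18.
broccoli only: max(3.2/0.9, 191/82) = 3.556 servings → $3.91.
sweet potato + broccoli with both tight: 1.496 servings and 1.727 servings → $2.72.
Cheapest feasible corner: $2.72.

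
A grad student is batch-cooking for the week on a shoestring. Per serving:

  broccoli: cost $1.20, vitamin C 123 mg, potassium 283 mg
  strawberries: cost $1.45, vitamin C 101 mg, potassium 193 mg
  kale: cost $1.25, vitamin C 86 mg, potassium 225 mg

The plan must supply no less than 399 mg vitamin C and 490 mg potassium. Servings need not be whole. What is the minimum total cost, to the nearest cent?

At the optimum either one food covers both requirements or two foods hit both targets exactly; no other combination can be cheaper.
broccoli only: max(399/123, 490/283) = 3.244 servings → $3.89.
strawberries only: max(399/101, 490/193) = 3.95 servings → $5.73.
kale only: max(399/86, 490/225) = 4.64 servings → $5.80.
broccoli + strawberries: the both-tight solution has a negative serving — not a feasible corner.
broccoli + kale: intersection lies outside the first quadrant.
strawberries + kale: the both-tight solution has a negative serving — not a feasible corner.
The minimum over all feasible corners is $3.89.

$3.89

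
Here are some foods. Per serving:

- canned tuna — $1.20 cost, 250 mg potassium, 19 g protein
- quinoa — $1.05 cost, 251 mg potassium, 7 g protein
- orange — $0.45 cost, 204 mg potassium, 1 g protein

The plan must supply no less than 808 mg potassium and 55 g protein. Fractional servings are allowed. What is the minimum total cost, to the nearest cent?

An LP optimum is at a vertex; with two nutrient constraints at most two foods are used. Check each candidate.
canned tuna only: max(808/250, 55/19) = 3.232 servings → $3.88.
quinoa only: max(808/251, 55/7) = 7.857 servings → $8.25.
orange only: max(808/204, 55/1) = 55 servings → $24.75.
canned tuna + quinoa with both tight: 2.699 servings and 0.5306 servings → $3.80.
canned tuna + orange with both tight: 2.871 servings and 0.4418 servings → $3.64.
quinoa + orange with both targets exact would need a negative amount; discard.
So the least-cost plan costs $3.64.

$3.64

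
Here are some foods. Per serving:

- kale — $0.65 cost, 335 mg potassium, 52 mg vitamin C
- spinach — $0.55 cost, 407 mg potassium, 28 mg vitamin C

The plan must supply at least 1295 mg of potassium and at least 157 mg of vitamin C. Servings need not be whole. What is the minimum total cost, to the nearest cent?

$2.21

Check every corner: each single food scaled to meet both minima, and each pair solved so both constraints bind.
kale only: max(1295/335, 157/52) = 3.866 servings → $2.51.
spinach only: max(1295/407, 157/28) = 5.607 servings → $3.08.
kale + spinach with both tight: 2.345 servings and 1.251 servings → $2.21.
So the least-cost plan costs $2.21.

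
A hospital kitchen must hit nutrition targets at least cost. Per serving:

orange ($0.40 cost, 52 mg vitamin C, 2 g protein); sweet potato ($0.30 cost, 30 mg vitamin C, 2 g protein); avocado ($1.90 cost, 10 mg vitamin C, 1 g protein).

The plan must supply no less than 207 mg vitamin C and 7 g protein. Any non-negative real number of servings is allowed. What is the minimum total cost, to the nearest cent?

With two linear requirements the optimum uses one or two foods; enumerate the corners.
orange only: max(207/52, 7/2) = 3.981 servings → $1.59.
sweet potato only: max(207/30, 7/2) = 6.9 servings → $2.07.
avocado only: max(207/10, 7/1) = 20.7 servings → $39.33.
orange + sweet potato: the both-tight solution has a negative serving — not a feasible corner.
orange + avocado: the both-tight solution has a negative serving — not a feasible corner.
sweet potato + avocado with both targets exact would need a negative amount; discard.
So the least-cost plan costs $1.59.

$1.59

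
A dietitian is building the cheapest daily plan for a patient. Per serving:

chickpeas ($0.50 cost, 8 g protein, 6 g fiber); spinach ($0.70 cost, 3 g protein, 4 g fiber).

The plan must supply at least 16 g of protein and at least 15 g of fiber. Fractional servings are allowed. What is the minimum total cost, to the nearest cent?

$1.25

With two linear requirements the optimum uses one or two foods; enumerate the corners.
chickpeas only: max(16/8, 15/6) = 2.5 servings → $1.25.
spinach only: max(16/3, 15/4) = 5.333 servings → $3.73.
chickpeas + spinach with both tight: 1.357 servings and 1.714 servings → $1.88.
So the least-cost plan costs $1.25.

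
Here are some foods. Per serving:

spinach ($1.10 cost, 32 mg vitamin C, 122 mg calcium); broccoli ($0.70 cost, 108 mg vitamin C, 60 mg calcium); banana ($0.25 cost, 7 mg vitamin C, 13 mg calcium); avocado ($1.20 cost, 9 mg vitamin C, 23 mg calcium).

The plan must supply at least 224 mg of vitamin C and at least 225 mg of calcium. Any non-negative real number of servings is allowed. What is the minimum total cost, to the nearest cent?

$2.31

The cheapest plan sits at a corner of the feasible region — with two constraints it uses at most two foods.
spinach only: max(224/32, 225/122) = 7 servings → $7.70.
broccoli only: max(224/108, 225/60) = 3.75 servings → $2.62.
banana only: max(224/7, 225/13) = 32 servings → $8.00.
avocado only: max(224/9, 225/23) = 24.89 servings → $29.87.
spinach + broccoli with both tight: 0.9648 servings and 1.788 servings → $2.31.
spinach + banana: intersection lies outside the first quadrant.
spinach + avocado: the both-tight solution has a negative serving — not a feasible corner.
broccoli + banana with both tight: 1.359 servings and 11.04 servings → $3.71.
broccoli + avocado with both tight: 1.609 servings and 5.586 servings → $7.83.
banana + avocado: the both-tight solution has a negative serving — not a feasible corner.
The minimum over all feasible corners is $2.31.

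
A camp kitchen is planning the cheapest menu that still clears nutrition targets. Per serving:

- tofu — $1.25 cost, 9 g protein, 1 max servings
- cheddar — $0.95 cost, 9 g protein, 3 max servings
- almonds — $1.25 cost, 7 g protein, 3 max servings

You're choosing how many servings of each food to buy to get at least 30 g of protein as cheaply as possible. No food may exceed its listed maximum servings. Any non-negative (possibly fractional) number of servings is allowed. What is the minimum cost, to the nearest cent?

Cost per g of protein: cheddar $0.1056, tofu $0.1389, almonds $0.1786.
Take 3 servings of cheddar: +27.0 g protein for $2.85 (total $2.85, still need 3.0 g).
Take 0.3333 servings of tofu: +3.0 g protein for $0.42 (total $3.27, still need 0.0 g).
Greedy by cheapest-per-g is optimal for a single linear constraint, so the minimum cost is $3.27.

$3.27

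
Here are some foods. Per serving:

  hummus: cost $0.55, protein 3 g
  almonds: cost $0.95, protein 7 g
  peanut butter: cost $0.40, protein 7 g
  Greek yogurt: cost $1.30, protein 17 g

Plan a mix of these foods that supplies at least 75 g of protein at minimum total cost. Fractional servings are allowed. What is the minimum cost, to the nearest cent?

$4.29

Cost per g of protein: peanut butter $0.0571, Greek yogurt $0.0765, almonds $0.1357, hummus $0.1833.
With no serving limits, use only peanut butter: 75 g / 7 g = 10.71 servings × $0.40 = $4.29.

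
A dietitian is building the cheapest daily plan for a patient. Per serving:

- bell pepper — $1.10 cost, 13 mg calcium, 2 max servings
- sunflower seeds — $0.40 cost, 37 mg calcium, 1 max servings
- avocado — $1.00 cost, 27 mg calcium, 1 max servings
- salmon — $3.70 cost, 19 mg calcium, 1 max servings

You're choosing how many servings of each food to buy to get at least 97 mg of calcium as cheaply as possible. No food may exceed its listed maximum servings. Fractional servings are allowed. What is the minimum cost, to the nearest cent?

Cost per mg of calcium: sunflower seeds $0.0108, avocado $0.0370, bell pepper $0.0846, salmon $0.1947.
Take 1 serving of sunflower seeds: +37.0 mg calcium for $0.40 (total $0.40, still need 60.0 mg).
Take 1 serving of avocado: +27.0 mg calcium for $1.00 (total $1.40, still need 33.0 mg).
Take 2 servings of bell pepper: +26.0 mg calcium for $2.20 (total $3.60, still need 7.0 mg).
Take 0.3684 servings of salmon: +7.0 mg calcium for $1.36 (total $4.96, still need 0.0 mg).
Greedy by cheapest-per-mg is optimal for a single linear constraint, so the minimum cost is $4.96.

$4.96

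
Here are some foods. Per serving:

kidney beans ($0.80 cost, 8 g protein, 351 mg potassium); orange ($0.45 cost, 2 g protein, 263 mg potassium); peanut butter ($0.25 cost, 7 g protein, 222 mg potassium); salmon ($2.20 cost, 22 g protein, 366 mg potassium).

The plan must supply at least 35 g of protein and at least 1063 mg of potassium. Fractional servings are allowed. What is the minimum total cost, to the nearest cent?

$1.25

kidney beans only: max(35/8, 1063/351) = 4.375 servings → $3.50.
orange only: max(35/2, 1063/263) = 17.5 servings → $7.88.
peanut butter only: max(35/7, 1063/222) = 5 servings → $1.25.
salmon only: max(35/22, 1063/366) = 2.904 servings → $6.39.
kidney beans + orange: the both-tight solution has a negative serving — not a feasible corner.
kidney beans + peanut butter with both targets exact would need a negative amount; discard.
kidney beans + salmon with both tight: 2.206 servings and 0.7887 servings → $3.50.
orange + peanut butter: the both-tight solution has a negative serving — not a feasible corner.
orange + salmon with both tight: 2.093 servings and 1.401 servings → $4.02.
peanut butter + salmon with both tight: 4.555 servings and 0.1417 servings → $1.45.
So the least-cost plan costs $1.25.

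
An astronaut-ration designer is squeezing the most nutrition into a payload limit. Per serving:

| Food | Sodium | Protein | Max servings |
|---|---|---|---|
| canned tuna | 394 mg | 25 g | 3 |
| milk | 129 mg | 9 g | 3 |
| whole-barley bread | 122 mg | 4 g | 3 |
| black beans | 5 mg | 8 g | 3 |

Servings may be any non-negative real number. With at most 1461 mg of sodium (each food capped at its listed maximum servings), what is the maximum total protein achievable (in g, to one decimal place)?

118.2 g

Protein per mg sodium: black beans 1.6, milk 0.06977, canned tuna 0.06345, whole-barley bread 0.03279.
Take 3 servings of black beans: uses 15 mg sodium, +24.0 g protein (running total 24.0 g).
Take 3 servings of milk: uses 387 mg sodium, +27.0 g protein (running total 51.0 g).
Take 2.688 servings of canned tuna: uses 1059 mg sodium, +67.2 g protein (running total 118.2 g).
Greedy by best ratio exhausts the sodium allowance optimally: 118.2 g.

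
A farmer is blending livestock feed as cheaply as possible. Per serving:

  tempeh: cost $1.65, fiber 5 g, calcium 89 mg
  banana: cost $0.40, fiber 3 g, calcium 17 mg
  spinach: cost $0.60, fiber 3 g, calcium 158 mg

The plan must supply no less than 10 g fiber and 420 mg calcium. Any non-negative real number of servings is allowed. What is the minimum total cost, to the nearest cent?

Check every corner: each single food scaled to meet both minima, and each pair solved so both constraints bind.
tempeh only: max(10/5, 420/89) = 4.719 servings → $7.79.
banana only: max(10/3, 420/17) = 24.71 servings → $9.88.
spinach only: max(10/3, 420/158) = 3.333 servings → $2.00.
tempeh + banana with both targets exact would need a negative amount; discard.
tempeh + spinach with both tight: 0.6119 servings and 2.314 servings → $2.40.
banana + spinach with both tight: 0.7565 servings and 2.577 servings → $1.85.
Cheapest feasible corner: $1.85.

$1.85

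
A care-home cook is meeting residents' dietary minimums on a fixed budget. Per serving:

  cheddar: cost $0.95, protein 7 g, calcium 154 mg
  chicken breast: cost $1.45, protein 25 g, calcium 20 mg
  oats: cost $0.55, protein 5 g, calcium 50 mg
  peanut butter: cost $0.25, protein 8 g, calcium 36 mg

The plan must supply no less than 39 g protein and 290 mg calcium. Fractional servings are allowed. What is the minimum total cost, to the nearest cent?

A basic optimal solution has at most two foods positive. Try each food alone and each pair with both targets met exactly.
cheddar only: max(39/7, 290/154) = 5.571 servings → $5.29.
chicken breast only: max(39/25, 290/20) = 14.5 servings → $21.02.
oats only: max(39/5, 290/50) = 7.8 servings → $4.29.
peanut butter only: max(39/8, 290/36) = 8.056 servings → $2.01.
cheddar + chicken breast with both tight: 1.744 servings and 1.072 servings → $3.21.
cheddar + oats with both targets exact would need a negative amount; discard.
cheddar + peanut butter with both tight: 0.9347 servings and 4.057 servings → $1.90.
chicken breast + oats with both tight: 0.4348 servings and 5.626 servings → $3.72.
chicken breast + peanut butter: the both-tight solution has a negative serving — not a feasible corner.
oats + peanut butter with both tight: 4.164 servings and 2.273 servings → $2.86.
So the least-cost plan costs $1.90.

$1.90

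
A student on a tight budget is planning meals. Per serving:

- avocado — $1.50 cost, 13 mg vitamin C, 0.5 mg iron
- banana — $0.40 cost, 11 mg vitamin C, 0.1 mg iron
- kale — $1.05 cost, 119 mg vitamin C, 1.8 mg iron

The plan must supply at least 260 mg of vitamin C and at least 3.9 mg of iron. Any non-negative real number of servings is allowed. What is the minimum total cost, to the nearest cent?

An LP optimum is at a vertex; with two nutrient constraints at most two foods are used. Check each candidate.
avocado only: max(260/13, 3.9/0.5) = 20 servings → $30.00.
banana only: max(260/11, 3.9/0.1) = 39 servings → $15.60.
kale only: max(260/119, 3.9/1.8) = 2.185 servings → $2.29.
avocado + banana with both tight: 4.024 servings and 18.88 servings → $13.59.
avocado + kale: the both-tight solution has a negative serving — not a feasible corner.
banana + kale with both tight: 0.4937 servings and 2.139 servings → $2.44.
The minimum over all feasible corners is $2.29.

$2.29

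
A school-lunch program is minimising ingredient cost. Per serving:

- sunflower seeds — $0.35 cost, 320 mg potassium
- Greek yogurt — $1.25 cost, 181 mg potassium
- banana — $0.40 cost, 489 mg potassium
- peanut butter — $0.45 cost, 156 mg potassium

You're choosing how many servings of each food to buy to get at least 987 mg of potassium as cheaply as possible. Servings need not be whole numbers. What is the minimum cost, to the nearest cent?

Cost per mg of potassium: banana $0.0008, sunflower seeds $0.0011, peanut butter $0.0029, Greek yogurt $0.0069.
With no serving limits, use only banana: 987 mg / 489 mg = 2.018 servings × $0.40 = $0.81.

$0.81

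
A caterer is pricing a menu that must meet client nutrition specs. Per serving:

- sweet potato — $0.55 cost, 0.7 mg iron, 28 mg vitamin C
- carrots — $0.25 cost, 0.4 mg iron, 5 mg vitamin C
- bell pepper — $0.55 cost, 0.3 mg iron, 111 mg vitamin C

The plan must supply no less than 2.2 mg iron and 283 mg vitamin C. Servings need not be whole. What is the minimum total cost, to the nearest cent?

Minimising a linear cost over {iron ≥ 2.2, vitamin C ≥ 283, servings ≥ 0} — the optimum is at a vertex, using one or two foods.
sweet potato only: max(2.2/0.7, 283/28) = 10.11 servings → $5.56.
carrots only: max(2.2/0.4, 283/5) = 56.6 servings → $14.15.
bell pepper only: max(2.2/0.3, 283/111) = 7.333 servings → $4.03.
sweet potato + carrots: the both-tight solution has a negative serving — not a feasible corner.
sweet potato + bell pepper with both tight: 2.299 servings and 1.97 servings → $2.35.
carrots + bell pepper with both tight: 3.713 servings and 2.382 servings → $2.24.
The minimum over all feasible corners is $2.24.

$2.24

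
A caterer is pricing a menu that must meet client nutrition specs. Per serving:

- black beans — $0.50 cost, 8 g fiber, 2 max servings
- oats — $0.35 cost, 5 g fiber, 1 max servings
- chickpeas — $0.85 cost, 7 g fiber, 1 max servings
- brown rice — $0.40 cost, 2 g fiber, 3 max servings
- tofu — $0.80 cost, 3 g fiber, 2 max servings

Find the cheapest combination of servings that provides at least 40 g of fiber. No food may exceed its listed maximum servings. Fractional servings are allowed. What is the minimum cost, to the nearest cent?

Cost per g of fiber: black beans $0.0625, oats $0.0700, chickpeas $0.1214, brown rice $0.2000, tofu $0.2667.
Take 2 servings of black beans: +16.0 g fiber for $1.00 (total $1.00, still need 24.0 g).
Take 1 serving of oats: +5.0 g fiber for $0.35 (total $1.35, still need 19.0 g).
Take 1 serving of chickpeas: +7.0 g fiber for $0.85 (total $2.20, still need 12.0 g).
Take 3 servings of brown rice: +6.0 g fiber for $1.20 (total $3.40, still need 6.0 g).
Take 2 servings of tofu: +6.0 g fiber for $1.60 (total $5.00, still need 0.0 g).
Greedy by cheapest-per-g is optimal for a single linear constraint, so the minimum cost is $5.00.

$5.00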